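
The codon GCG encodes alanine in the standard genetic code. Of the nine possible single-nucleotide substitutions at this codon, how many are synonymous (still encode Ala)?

3

Position 1: none → 0 synonymous.
Position 2: none → 0 synonymous.
Position 3: GCT, GCC, GCA → 3 synonymous.
Total: 0 + 0 + 3 = 3.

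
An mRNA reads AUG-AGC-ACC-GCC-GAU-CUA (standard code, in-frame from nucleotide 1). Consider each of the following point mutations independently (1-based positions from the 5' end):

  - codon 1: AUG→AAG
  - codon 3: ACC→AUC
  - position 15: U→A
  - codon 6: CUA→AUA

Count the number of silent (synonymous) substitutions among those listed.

Codon 1: AUG (Met) → AAG (Lys) — missense.
Codon 3: ACC (Thr) → AUC (Ile) — missense.
Codon 5: GAU (Asp) → GAA (Glu) — missense.
Codon 6: CUA (Leu) → AUA (Ile) — missense.
Synonymous: 0 of 4.

0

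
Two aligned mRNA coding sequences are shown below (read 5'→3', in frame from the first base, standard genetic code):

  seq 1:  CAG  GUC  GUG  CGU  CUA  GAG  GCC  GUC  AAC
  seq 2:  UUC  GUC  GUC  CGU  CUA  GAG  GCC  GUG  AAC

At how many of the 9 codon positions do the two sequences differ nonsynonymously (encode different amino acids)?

Codon 1: CAG Gln / UUC Phe — nonsynonymous.
Codon 2: GUC Val / GUC Val — identical.
Codon 3: GUG Val / GUC Val — synonymous.
Codon 4: CGU Arg / CGU Arg — identical.
Codon 5: CUA Leu / CUA Leu — identical.
Codon 6: GAG Glu / GAG Glu — identical.
Codon 7: GCC Ala / GCC Ala — identical.
Codon 8: GUC Val / GUG Val — synonymous.
Codon 9: AAC Asn / AAC Asn — identical.
Nonsynonymous differences: 1.

1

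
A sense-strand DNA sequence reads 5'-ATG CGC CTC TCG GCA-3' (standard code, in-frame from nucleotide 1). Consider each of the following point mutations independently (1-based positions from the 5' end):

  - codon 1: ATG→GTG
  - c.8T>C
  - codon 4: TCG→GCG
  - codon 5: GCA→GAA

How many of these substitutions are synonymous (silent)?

0

Codon 1: ATG (Met) → GTG (Val) — missense.
Codon 3: CTC (Leu) → CCC (Pro) — missense.
Codon 4: TCG (Ser) → GCG (Ala) — missense.
Codon 5: GCA (Ala) → GAA (Glu) — missense.
Synonymous: 0 of 4.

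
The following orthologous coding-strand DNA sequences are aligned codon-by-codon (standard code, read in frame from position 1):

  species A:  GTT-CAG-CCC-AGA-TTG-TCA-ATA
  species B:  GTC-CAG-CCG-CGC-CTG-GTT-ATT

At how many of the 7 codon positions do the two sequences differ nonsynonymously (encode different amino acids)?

Codon 1: GTT Val / GTC Val — synonymous.
Codon 2: CAG Gln / CAG Gln — identical.
Codon 3: CCC Pro / CCG Pro — synonymous.
Codon 4: AGA Arg / CGC Arg — synonymous.
Codon 5: TTG Leu / CTG Leu — synonymous.
Codon 6: TCA Ser / GTT Val — nonsynonymous.
Codon 7: ATA Ile / ATT Ile — synonymous.
Nonsynonymous differences: 1.

1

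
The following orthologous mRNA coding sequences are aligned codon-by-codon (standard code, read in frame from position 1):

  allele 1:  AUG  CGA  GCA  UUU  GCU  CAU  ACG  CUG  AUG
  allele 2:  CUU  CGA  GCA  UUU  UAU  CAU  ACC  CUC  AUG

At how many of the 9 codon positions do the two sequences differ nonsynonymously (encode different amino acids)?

2

Codon 1: AUG Met / CUU Leu — nonsynonymous.
Codon 2: CGA Arg / CGA Arg — identical.
Codon 3: GCA Ala / GCA Ala — identical.
Codon 4: UUU Phe / UUU Phe — identical.
Codon 5: GCU Ala / UAU Tyr — nonsynonymous.
Codon 6: CAU His / CAU His — identical.
Codon 7: ACG Thr / ACC Thr — synonymous.
Codon 8: CUG Leu / CUC Leu — synonymous.
Codon 9: AUG Met / AUG Met — identical.
Nonsynonymous differences: 2.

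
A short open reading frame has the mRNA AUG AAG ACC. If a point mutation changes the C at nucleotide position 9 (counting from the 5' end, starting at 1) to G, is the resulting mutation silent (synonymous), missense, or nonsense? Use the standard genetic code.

silent

Position 9 falls in codon 3: ACC → Thr.
After the substitution the codon is ACG → Thr.
Both encode Thr, so the change is synonymous.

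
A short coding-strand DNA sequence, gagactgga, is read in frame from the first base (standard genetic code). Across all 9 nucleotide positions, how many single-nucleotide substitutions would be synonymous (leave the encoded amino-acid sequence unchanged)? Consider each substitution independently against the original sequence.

7

Codon 1 (GAG, Glu): 1 synonymous substitution.
Codon 2 (ACT, Thr): 3 synonymous substitutions.
Codon 3 (GGA, Gly): 3 synonymous substitutions.
Total: 1 + 3 + 3 = 7.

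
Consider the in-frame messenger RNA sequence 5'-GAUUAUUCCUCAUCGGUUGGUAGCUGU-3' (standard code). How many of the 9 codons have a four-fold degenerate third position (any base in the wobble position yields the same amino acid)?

Codon 1 GAU (Asp): third position 2-fold.
Codon 2 UAU (Tyr): third position 2-fold.
Codon 3 UCC (Ser): third position 4-fold.
Codon 4 UCA (Ser): third position 4-fold.
Codon 5 UCG (Ser): third position 4-fold.
Codon 6 GUU (Val): third position 4-fold.
Codon 7 GGU (Gly): third position 4-fold.
Codon 8 AGC (Ser): third position 2-fold.
Codon 9 UGU (Cys): third position 2-fold.
Four-fold degenerate third positions: 5.

5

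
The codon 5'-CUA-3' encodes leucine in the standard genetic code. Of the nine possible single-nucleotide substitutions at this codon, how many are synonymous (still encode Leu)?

Position 1: UUA → 1 synonymous.
Position 2: none → 0 synonymous.
Position 3: CUU, CUC, CUG → 3 synonymous.
Total: 1 + 0 + 3 = 4.

4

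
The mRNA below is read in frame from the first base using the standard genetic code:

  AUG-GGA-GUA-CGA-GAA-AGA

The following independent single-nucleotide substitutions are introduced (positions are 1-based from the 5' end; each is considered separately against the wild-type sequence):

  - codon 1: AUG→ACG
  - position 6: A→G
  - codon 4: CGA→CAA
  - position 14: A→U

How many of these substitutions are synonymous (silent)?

1

Codon 1: AUG (Met) → ACG (Thr) — missense.
Codon 2: GGA (Gly) → GGG (Gly) — synonymous.
Codon 4: CGA (Arg) → CAA (Gln) — missense.
Codon 5: GAA (Glu) → GUA (Val) — missense.
Synonymous: 1 of 4.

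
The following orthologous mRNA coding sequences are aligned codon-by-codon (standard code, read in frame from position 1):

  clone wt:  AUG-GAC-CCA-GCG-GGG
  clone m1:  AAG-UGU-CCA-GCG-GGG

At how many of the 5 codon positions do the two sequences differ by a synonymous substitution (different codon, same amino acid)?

0

Codon 1: AUG Met / AAG Lys — nonsynonymous.
Codon 2: GAC Asp / UGU Cys — nonsynonymous.
Codon 3: CCA Pro / CCA Pro — identical.
Codon 4: GCG Ala / GCG Ala — identical.
Codon 5: GGG Gly / GGG Gly — identical.
Synonymous differences: 0.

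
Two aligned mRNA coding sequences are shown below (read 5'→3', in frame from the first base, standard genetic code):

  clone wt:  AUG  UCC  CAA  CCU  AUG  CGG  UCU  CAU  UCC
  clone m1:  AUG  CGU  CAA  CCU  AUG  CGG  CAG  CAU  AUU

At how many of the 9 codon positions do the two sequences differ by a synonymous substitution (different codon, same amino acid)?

Codon 1: AUG Met / AUG Met — identical.
Codon 2: UCC Ser / CGU Arg — nonsynonymous.
Codon 3: CAA Gln / CAA Gln — identical.
Codon 4: CCU Pro / CCU Pro — identical.
Codon 5: AUG Met / AUG Met — identical.
Codon 6: CGG Arg / CGG Arg — identical.
Codon 7: UCU Ser / CAG Gln — nonsynonymous.
Codon 8: CAU His / CAU His — identical.
Codon 9: UCC Ser / AUU Ile — nonsynonymous.
Synonymous differences: 0.

0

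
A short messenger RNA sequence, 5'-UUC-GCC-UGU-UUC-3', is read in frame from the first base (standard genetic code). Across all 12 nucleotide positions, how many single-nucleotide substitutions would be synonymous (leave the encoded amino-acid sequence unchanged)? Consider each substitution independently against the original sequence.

6

Codon 1 (UUC, Phe): 1 synonymous substitution.
Codon 2 (GCC, Ala): 3 synonymous substitutions.
Codon 3 (UGU, Cys): 1 synonymous substitution.
Codon 4 (UUC, Phe): 1 synonymous substitution.
Total: 1 + 3 + 1 + 1 = 6.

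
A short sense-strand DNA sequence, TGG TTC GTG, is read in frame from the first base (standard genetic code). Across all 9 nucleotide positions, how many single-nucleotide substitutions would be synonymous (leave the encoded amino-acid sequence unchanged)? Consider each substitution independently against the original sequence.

Codon 1 (TGG, Trp): 0 synonymous substitutions.
Codon 2 (TTC, Phe): 1 synonymous substitution.
Codon 3 (GTG, Val): 3 synonymous substitutions.
Total: 0 + 1 + 3 = 4.

4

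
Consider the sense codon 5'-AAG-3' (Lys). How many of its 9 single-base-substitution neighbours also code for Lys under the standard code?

1

Position 1: none → 0 synonymous.
Position 2: none → 0 synonymous.
Position 3: AAA → 1 synonymous.
Total: 0 + 0 + 1 = 1.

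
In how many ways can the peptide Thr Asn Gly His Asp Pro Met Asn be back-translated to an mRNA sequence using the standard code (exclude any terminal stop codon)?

1024

Thr: 4 codons.
Asn: 2 codons.
Gly: 4 codons.
His: 2 codons.
Asp: 2 codons.
Pro: 4 codons.
Met: 1 codon.
Asn: 2 codons.
4 × 2 × 4 × 2 × 2 × 4 × 1 × 2 = 1024.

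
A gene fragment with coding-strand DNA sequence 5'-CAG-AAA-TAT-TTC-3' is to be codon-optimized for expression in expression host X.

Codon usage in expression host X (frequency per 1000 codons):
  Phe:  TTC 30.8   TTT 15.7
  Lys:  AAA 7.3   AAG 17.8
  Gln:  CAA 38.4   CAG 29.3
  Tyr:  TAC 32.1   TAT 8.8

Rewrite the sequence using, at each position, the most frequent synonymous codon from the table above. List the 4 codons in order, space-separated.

CAA AAG TAC TTC

Codon 1 (Gln): best is CAA at 38.4.
Codon 2 (Lys): best is AAG at 17.8.
Codon 3 (Tyr): best is TAC at 32.1.
Codon 4 (Phe): best is TTC at 30.8.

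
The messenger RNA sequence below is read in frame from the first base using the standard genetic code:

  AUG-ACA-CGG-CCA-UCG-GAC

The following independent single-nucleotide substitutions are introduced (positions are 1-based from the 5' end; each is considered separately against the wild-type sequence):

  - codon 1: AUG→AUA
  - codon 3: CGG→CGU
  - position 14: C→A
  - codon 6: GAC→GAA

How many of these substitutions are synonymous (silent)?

Codon 1: AUG (Met) → AUA (Ile) — missense.
Codon 3: CGG (Arg) → CGU (Arg) — synonymous.
Codon 5: UCG (Ser) → UAG (Stop) — nonsense.
Codon 6: GAC (Asp) → GAA (Glu) — missense.
Synonymous: 1 of 4.

1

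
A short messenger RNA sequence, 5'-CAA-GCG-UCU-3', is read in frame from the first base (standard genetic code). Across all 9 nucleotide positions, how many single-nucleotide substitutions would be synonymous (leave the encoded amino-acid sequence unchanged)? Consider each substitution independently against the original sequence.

Codon 1 (CAA, Gln): 1 synonymous substitution.
Codon 2 (GCG, Ala): 3 synonymous substitutions.
Codon 3 (UCU, Ser): 3 synonymous substitutions.
Total: 1 + 3 + 3 = 7.

7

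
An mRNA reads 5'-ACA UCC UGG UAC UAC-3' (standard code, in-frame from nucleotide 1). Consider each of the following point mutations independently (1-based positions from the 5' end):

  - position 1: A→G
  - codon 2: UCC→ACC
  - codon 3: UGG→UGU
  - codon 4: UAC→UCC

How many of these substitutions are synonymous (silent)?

0

Codon 1: ACA (Thr) → GCA (Ala) — missense.
Codon 2: UCC (Ser) → ACC (Thr) — missense.
Codon 3: UGG (Trp) → UGU (Cys) — missense.
Codon 4: UAC (Tyr) → UCC (Ser) — missense.
Synonymous: 0 of 4.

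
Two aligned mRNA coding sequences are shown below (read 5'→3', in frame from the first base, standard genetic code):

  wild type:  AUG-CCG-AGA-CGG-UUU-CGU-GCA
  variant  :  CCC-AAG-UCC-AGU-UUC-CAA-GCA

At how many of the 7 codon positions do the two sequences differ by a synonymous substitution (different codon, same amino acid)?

1

Codon 1: AUG Met / CCC Pro — nonsynonymous.
Codon 2: CCG Pro / AAG Lys — nonsynonymous.
Codon 3: AGA Arg / UCC Ser — nonsynonymous.
Codon 4: CGG Arg / AGU Ser — nonsynonymous.
Codon 5: UUU Phe / UUC Phe — synonymous.
Codon 6: CGU Arg / CAA Gln — nonsynonymous.
Codon 7: GCA Ala / GCA Ala — identical.
Synonymous differences: 1.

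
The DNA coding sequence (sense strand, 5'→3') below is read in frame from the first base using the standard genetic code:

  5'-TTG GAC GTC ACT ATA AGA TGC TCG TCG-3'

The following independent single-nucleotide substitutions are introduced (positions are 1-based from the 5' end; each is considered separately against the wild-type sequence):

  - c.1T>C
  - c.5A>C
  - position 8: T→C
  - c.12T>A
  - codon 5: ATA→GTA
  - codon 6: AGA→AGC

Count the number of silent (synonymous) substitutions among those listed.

Codon 1: TTG (Leu) → CTG (Leu) — synonymous.
Codon 2: GAC (Asp) → GCC (Ala) — missense.
Codon 3: GTC (Val) → GCC (Ala) — missense.
Codon 4: ACT (Thr) → ACA (Thr) — synonymous.
Codon 5: ATA (Ile) → GTA (Val) — missense.
Codon 6: AGA (Arg) → AGC (Ser) — missense.
Synonymous: 2 of 6.

2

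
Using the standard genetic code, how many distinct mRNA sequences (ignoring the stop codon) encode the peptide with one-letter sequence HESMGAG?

1536

His: 2 codons.
Glu: 2 codons.
Ser: 6 codons.
Met: 1 codon.
Gly: 4 codons.
Ala: 4 codons.
Gly: 4 codons.
2 × 2 × 6 × 1 × 4 × 4 × 4 = 1536.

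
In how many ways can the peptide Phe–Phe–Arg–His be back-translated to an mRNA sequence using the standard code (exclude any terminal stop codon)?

Phe: 2 codons.
Phe: 2 codons.
Arg: 6 codons.
His: 2 codons.
2 × 2 × 6 × 2 = 48.

48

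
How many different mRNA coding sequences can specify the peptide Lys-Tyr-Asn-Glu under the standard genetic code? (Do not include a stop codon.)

16

Lys: 2 codons.
Tyr: 2 codons.
Asn: 2 codons.
Glu: 2 codons.
2 × 2 × 2 × 2 = 16.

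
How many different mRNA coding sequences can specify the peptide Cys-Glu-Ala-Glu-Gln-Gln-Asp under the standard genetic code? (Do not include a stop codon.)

256

Cys: 2 codons.
Glu: 2 codons.
Ala: 4 codons.
Glu: 2 codons.
Gln: 2 codons.
Gln: 2 codons.
Asp: 2 codons.
2 × 2 × 4 × 2 × 2 × 2 × 2 = 256.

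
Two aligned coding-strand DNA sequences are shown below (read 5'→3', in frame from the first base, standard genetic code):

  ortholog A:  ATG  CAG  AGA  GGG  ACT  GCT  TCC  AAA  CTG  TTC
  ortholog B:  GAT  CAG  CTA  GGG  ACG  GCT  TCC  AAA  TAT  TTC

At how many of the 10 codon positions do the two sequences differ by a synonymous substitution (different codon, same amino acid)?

Codon 1: ATG Met / GAT Asp — nonsynonymous.
Codon 2: CAG Gln / CAG Gln — identical.
Codon 3: AGA Arg / CTA Leu — nonsynonymous.
Codon 4: GGG Gly / GGG Gly — identical.
Codon 5: ACT Thr / ACG Thr — synonymous.
Codon 6: GCT Ala / GCT Ala — identical.
Codon 7: TCC Ser / TCC Ser — identical.
Codon 8: AAA Lys / AAA Lys — identical.
Codon 9: CTG Leu / TAT Tyr — nonsynonymous.
Codon 10: TTC Phe / TTC Phe — identical.
Synonymous differences: 1.

1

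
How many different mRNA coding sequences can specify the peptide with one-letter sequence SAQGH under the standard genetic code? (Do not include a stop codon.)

384

Ser: 6 codons.
Ala: 4 codons.
Gln: 2 codons.
Gly: 4 codons.
His: 2 codons.
6 × 4 × 2 × 4 × 2 = 384.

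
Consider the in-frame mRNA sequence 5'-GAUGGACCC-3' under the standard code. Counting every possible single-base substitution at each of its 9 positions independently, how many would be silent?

7

Codon 1 (GAU, Asp): 1 synonymous substitution.
Codon 2 (GGA, Gly): 3 synonymous substitutions.
Codon 3 (CCC, Pro): 3 synonymous substitutions.
Total: 1 + 3 + 3 = 7.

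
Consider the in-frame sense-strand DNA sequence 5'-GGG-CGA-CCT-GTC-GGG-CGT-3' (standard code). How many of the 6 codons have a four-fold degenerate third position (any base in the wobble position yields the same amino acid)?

6

Codon 1 GGG (Gly): third position 4-fold.
Codon 2 CGA (Arg): third position 4-fold.
Codon 3 CCT (Pro): third position 4-fold.
Codon 4 GTC (Val): third position 4-fold.
Codon 5 GGG (Gly): third position 4-fold.
Codon 6 CGT (Arg): third position 4-fold.
Four-fold degenerate third positions: 6.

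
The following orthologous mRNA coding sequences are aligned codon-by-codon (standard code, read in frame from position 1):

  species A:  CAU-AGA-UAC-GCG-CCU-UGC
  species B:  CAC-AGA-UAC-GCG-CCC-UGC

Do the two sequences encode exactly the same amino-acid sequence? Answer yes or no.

Codon 1: CAU His / CAC His — synonymous.
Codon 2: AGA Arg / AGA Arg — identical.
Codon 3: UAC Tyr / UAC Tyr — identical.
Codon 4: GCG Ala / GCG Ala — identical.
Codon 5: CCU Pro / CCC Pro — synonymous.
Codon 6: UGC Cys / UGC Cys — identical.
Nonsynonymous differences: 0 → same protein.

yes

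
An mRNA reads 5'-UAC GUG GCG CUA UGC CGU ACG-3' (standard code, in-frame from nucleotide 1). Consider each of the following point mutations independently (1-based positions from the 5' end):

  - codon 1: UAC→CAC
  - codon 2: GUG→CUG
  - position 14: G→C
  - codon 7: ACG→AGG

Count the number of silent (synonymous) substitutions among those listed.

0

Codon 1: UAC (Tyr) → CAC (His) — missense.
Codon 2: GUG (Val) → CUG (Leu) — missense.
Codon 5: UGC (Cys) → UCC (Ser) — missense.
Codon 7: ACG (Thr) → AGG (Arg) — missense.
Synonymous: 0 of 4.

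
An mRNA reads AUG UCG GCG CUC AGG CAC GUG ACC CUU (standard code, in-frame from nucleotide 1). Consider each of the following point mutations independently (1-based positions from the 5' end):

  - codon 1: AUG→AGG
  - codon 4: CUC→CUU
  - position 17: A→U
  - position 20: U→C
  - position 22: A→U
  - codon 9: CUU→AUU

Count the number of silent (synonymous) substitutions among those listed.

Codon 1: AUG (Met) → AGG (Arg) — missense.
Codon 4: CUC (Leu) → CUU (Leu) — synonymous.
Codon 6: CAC (His) → CUC (Leu) — missense.
Codon 7: GUG (Val) → GCG (Ala) — missense.
Codon 8: ACC (Thr) → UCC (Ser) — missense.
Codon 9: CUU (Leu) → AUU (Ile) — missense.
Synonymous: 1 of 6.

1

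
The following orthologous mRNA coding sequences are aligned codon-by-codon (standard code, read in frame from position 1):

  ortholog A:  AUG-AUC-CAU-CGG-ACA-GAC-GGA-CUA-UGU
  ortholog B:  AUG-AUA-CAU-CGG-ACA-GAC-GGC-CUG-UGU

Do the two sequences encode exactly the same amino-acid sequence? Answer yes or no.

yes

Codon 1: AUG Met / AUG Met — identical.
Codon 2: AUC Ile / AUA Ile — synonymous.
Codon 3: CAU His / CAU His — identical.
Codon 4: CGG Arg / CGG Arg — identical.
Codon 5: ACA Thr / ACA Thr — identical.
Codon 6: GAC Asp / GAC Asp — identical.
Codon 7: GGA Gly / GGC Gly — synonymous.
Codon 8: CUA Leu / CUG Leu — synonymous.
Codon 9: UGU Cys / UGU Cys — identical.
Nonsynonymous differences: 0 → same protein.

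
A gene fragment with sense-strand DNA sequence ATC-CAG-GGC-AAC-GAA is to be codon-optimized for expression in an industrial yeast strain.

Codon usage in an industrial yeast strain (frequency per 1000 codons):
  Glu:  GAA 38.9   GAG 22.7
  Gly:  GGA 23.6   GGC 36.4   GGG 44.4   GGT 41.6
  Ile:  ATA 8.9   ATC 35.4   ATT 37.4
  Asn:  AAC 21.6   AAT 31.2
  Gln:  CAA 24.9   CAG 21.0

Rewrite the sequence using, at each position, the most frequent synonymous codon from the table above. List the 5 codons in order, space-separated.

ATT CAA GGG AAT GAA

Codon 1 (Ile): best is ATT at 37.4.
Codon 2 (Gln): best is CAA at 24.9.
Codon 3 (Gly): best is GGG at 44.4.
Codon 4 (Asn): best is AAT at 31.2.
Codon 5 (Glu): best is GAA at 38.9.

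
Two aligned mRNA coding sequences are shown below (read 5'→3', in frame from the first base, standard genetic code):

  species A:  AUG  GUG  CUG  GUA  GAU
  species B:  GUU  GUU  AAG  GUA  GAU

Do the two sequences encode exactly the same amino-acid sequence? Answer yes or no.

no

Codon 1: AUG Met / GUU Val — nonsynonymous.
Codon 2: GUG Val / GUU Val — synonymous.
Codon 3: CUG Leu / AAG Lys — nonsynonymous.
Codon 4: GUA Val / GUA Val — identical.
Codon 5: GAU Asp / GAU Asp — identical.
Nonsynonymous differences: 2 → different protein.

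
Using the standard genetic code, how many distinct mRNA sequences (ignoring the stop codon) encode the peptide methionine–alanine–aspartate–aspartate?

16

Met: 1 codon.
Ala: 4 codons.
Asp: 2 codons.
Asp: 2 codons.
1 × 4 × 2 × 2 = 16.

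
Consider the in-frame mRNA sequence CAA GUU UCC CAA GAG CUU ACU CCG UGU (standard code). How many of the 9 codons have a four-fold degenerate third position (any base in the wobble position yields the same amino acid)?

5

Codon 1 CAA (Gln): third position 2-fold.
Codon 2 GUU (Val): third position 4-fold.
Codon 3 UCC (Ser): third position 4-fold.
Codon 4 CAA (Gln): third position 2-fold.
Codon 5 GAG (Glu): third position 2-fold.
Codon 6 CUU (Leu): third position 4-fold.
Codon 7 ACU (Thr): third position 4-fold.
Codon 8 CCG (Pro): third position 4-fold.
Codon 9 UGU (Cys): third position 2-fold.
Four-fold degenerate third positions: 5.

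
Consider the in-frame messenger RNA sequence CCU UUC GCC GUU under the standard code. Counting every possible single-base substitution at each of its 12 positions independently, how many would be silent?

Codon 1 (CCU, Pro): 3 synonymous substitutions.
Codon 2 (UUC, Phe): 1 synonymous substitution.
Codon 3 (GCC, Ala): 3 synonymous substitutions.
Codon 4 (GUU, Val): 3 synonymous substitutions.
Total: 3 + 1 + 3 + 3 = 10.

10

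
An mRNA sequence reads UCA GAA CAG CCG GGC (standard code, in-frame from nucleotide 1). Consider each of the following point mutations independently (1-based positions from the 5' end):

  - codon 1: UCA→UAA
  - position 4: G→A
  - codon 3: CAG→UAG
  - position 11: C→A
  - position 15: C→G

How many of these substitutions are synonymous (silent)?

1

Codon 1: UCA (Ser) → UAA (Stop) — nonsense.
Codon 2: GAA (Glu) → AAA (Lys) — missense.
Codon 3: CAG (Gln) → UAG (Stop) — nonsense.
Codon 4: CCG (Pro) → CAG (Gln) — missense.
Codon 5: GGC (Gly) → GGG (Gly) — synonymous.
Synonymous: 1 of 5.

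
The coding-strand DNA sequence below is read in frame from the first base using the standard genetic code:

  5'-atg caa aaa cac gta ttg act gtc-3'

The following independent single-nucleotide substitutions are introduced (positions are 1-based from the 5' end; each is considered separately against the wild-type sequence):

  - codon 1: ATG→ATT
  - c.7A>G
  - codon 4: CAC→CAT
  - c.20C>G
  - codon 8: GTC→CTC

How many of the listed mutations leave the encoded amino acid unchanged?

Codon 1: ATG (Met) → ATT (Ile) — missense.
Codon 3: AAA (Lys) → GAA (Glu) — missense.
Codon 4: CAC (His) → CAT (His) — synonymous.
Codon 7: ACT (Thr) → AGT (Ser) — missense.
Codon 8: GTC (Val) → CTC (Leu) — missense.
Synonymous: 1 of 5.

1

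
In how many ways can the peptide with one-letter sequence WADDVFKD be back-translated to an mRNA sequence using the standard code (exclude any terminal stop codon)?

512

Trp: 1 codon.
Ala: 4 codons.
Asp: 2 codons.
Asp: 2 codons.
Val: 4 codons.
Phe: 2 codons.
Lys: 2 codons.
Asp: 2 codons.
1 × 4 × 2 × 2 × 4 × 2 × 2 × 2 = 512.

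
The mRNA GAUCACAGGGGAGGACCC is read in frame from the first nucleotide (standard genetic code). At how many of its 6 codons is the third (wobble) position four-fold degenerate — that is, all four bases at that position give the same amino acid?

Codon 1 GAU (Asp): third position 2-fold.
Codon 2 CAC (His): third position 2-fold.
Codon 3 AGG (Arg): third position 2-fold.
Codon 4 GGA (Gly): third position 4-fold.
Codon 5 GGA (Gly): third position 4-fold.
Codon 6 CCC (Pro): third position 4-fold.
Four-fold degenerate third positions: 3.

3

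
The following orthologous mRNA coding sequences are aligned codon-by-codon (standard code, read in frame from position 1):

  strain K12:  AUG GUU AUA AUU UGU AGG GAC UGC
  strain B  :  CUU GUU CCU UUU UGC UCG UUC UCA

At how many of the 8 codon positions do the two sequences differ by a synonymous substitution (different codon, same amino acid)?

Codon 1: AUG Met / CUU Leu — nonsynonymous.
Codon 2: GUU Val / GUU Val — identical.
Codon 3: AUA Ile / CCU Pro — nonsynonymous.
Codon 4: AUU Ile / UUU Phe — nonsynonymous.
Codon 5: UGU Cys / UGC Cys — synonymous.
Codon 6: AGG Arg / UCG Ser — nonsynonymous.
Codon 7: GAC Asp / UUC Phe — nonsynonymous.
Codon 8: UGC Cys / UCA Ser — nonsynonymous.
Synonymous differences: 1.

1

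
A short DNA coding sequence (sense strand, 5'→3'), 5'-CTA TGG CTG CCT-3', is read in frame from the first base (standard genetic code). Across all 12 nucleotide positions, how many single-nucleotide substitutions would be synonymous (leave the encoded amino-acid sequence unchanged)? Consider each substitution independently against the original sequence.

Codon 1 (CTA, Leu): 4 synonymous substitutions.
Codon 2 (TGG, Trp): 0 synonymous substitutions.
Codon 3 (CTG, Leu): 4 synonymous substitutions.
Codon 4 (CCT, Pro): 3 synonymous substitutions.
Total: 4 + 0 + 4 + 3 = 11.

11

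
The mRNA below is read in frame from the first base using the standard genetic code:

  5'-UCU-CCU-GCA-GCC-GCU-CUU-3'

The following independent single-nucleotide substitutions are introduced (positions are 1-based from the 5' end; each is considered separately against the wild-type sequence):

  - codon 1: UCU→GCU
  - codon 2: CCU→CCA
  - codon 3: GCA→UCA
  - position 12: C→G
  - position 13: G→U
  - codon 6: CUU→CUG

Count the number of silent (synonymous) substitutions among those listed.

Codon 1: UCU (Ser) → GCU (Ala) — missense.
Codon 2: CCU (Pro) → CCA (Pro) — synonymous.
Codon 3: GCA (Ala) → UCA (Ser) — missense.
Codon 4: GCC (Ala) → GCG (Ala) — synonymous.
Codon 5: GCU (Ala) → UCU (Ser) — missense.
Codon 6: CUU (Leu) → CUG (Leu) — synonymous.
Synonymous: 3 of 6.

3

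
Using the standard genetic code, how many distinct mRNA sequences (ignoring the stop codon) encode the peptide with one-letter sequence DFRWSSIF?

Asp: 2 codons.
Phe: 2 codons.
Arg: 6 codons.
Trp: 1 codon.
Ser: 6 codons.
Ser: 6 codons.
Ile: 3 codons.
Phe: 2 codons.
2 × 2 × 6 × 1 × 6 × 6 × 3 × 2 = 5184.

5184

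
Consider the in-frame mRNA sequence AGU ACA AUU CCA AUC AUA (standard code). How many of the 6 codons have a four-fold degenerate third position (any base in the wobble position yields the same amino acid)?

2

Codon 1 AGU (Ser): third position 2-fold.
Codon 2 ACA (Thr): third position 4-fold.
Codon 3 AUU (Ile): third position 3-fold.
Codon 4 CCA (Pro): third position 4-fold.
Codon 5 AUC (Ile): third position 3-fold.
Codon 6 AUA (Ile): third position 3-fold.
Four-fold degenerate third positions: 2.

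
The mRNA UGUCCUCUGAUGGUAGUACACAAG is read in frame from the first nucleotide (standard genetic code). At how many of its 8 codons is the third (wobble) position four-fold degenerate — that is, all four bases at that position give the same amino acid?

4

Codon 1 UGU (Cys): third position 2-fold.
Codon 2 CCU (Pro): third position 4-fold.
Codon 3 CUG (Leu): third position 4-fold.
Codon 4 AUG (Met): third position 1-fold.
Codon 5 GUA (Val): third position 4-fold.
Codon 6 GUA (Val): third position 4-fold.
Codon 7 CAC (His): third position 2-fold.
Codon 8 AAG (Lys): third position 2-fold.
Four-fold degenerate third positions: 4.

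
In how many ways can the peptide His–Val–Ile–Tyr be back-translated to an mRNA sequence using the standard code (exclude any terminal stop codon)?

48

His: 2 codons.
Val: 4 codons.
Ile: 3 codons.
Tyr: 2 codons.
2 × 4 × 3 × 2 = 48.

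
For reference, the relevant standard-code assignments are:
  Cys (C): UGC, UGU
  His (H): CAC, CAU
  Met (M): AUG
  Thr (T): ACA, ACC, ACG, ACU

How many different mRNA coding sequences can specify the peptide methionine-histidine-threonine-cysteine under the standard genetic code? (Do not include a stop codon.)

16

Met: 1 codon.
His: 2 codons.
Thr: 4 codons.
Cys: 2 codons.
1 × 2 × 4 × 2 = 16.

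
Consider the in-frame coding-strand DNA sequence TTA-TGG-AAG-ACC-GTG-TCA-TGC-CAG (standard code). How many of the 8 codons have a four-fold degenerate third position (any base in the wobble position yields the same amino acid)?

Codon 1 TTA (Leu): third position 2-fold.
Codon 2 TGG (Trp): third position 1-fold.
Codon 3 AAG (Lys): third position 2-fold.
Codon 4 ACC (Thr): third position 4-fold.
Codon 5 GTG (Val): third position 4-fold.
Codon 6 TCA (Ser): third position 4-fold.
Codon 7 TGC (Cys): third position 2-fold.
Codon 8 CAG (Gln): third position 2-fold.
Four-fold degenerate third positions: 3.

3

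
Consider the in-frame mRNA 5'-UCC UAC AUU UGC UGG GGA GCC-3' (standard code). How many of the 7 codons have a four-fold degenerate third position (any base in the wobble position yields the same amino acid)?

3

Codon 1 UCC (Ser): third position 4-fold.
Codon 2 UAC (Tyr): third position 2-fold.
Codon 3 AUU (Ile): third position 3-fold.
Codon 4 UGC (Cys): third position 2-fold.
Codon 5 UGG (Trp): third position 1-fold.
Codon 6 GGA (Gly): third position 4-fold.
Codon 7 GCC (Ala): third position 4-fold.
Four-fold degenerate third positions: 3.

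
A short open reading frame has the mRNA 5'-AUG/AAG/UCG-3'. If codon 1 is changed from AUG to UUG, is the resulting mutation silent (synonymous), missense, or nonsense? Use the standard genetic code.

Position 1 falls in codon 1: AUG → Met.
After the substitution the codon is UUG → Leu.
Met ≠ Leu, so this is a missense mutation.

missense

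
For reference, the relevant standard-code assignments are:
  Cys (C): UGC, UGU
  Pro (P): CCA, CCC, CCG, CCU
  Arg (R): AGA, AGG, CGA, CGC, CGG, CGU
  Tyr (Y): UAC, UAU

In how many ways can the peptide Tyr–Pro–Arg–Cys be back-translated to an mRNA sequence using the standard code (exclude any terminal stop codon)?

Tyr: 2 codons.
Pro: 4 codons.
Arg: 6 codons.
Cys: 2 codons.
2 × 4 × 6 × 2 = 96.

96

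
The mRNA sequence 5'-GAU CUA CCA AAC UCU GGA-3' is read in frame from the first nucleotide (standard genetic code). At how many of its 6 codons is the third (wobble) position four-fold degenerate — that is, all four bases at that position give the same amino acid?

4

Codon 1 GAU (Asp): third position 2-fold.
Codon 2 CUA (Leu): third position 4-fold.
Codon 3 CCA (Pro): third position 4-fold.
Codon 4 AAC (Asn): third position 2-fold.
Codon 5 UCU (Ser): third position 4-fold.
Codon 6 GGA (Gly): third position 4-fold.
Four-fold degenerate third positions: 4.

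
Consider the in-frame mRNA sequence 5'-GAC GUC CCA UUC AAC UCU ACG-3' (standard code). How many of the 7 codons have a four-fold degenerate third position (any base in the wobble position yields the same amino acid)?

Codon 1 GAC (Asp): third position 2-fold.
Codon 2 GUC (Val): third position 4-fold.
Codon 3 CCA (Pro): third position 4-fold.
Codon 4 UUC (Phe): third position 2-fold.
Codon 5 AAC (Asn): third position 2-fold.
Codon 6 UCU (Ser): third position 4-fold.
Codon 7 ACG (Thr): third position 4-fold.
Four-fold degenerate third positions: 4.

4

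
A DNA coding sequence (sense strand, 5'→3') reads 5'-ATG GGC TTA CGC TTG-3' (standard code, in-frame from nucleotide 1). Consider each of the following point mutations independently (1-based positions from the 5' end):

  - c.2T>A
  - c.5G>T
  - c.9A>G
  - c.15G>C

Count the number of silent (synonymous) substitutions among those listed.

1

Codon 1: ATG (Met) → AAG (Lys) — missense.
Codon 2: GGC (Gly) → GTC (Val) — missense.
Codon 3: TTA (Leu) → TTG (Leu) — synonymous.
Codon 5: TTG (Leu) → TTC (Phe) — missense.
Synonymous: 1 of 4.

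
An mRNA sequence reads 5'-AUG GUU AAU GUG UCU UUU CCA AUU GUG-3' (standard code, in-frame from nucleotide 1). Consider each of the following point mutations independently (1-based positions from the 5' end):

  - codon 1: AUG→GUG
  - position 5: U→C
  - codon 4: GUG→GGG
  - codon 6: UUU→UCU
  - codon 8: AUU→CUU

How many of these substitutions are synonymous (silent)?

0

Codon 1: AUG (Met) → GUG (Val) — missense.
Codon 2: GUU (Val) → GCU (Ala) — missense.
Codon 4: GUG (Val) → GGG (Gly) — missense.
Codon 6: UUU (Phe) → UCU (Ser) — missense.
Codon 8: AUU (Ile) → CUU (Leu) — missense.
Synonymous: 0 of 5.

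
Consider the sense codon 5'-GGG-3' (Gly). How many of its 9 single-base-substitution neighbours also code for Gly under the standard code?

Position 1: none → 0 synonymous.
Position 2: none → 0 synonymous.
Position 3: GGT, GGC, GGA → 3 synonymous.
Total: 0 + 0 + 3 = 3.

3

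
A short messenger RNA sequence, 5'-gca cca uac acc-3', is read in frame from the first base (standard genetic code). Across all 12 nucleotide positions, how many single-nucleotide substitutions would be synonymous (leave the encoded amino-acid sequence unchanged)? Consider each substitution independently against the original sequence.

10

Codon 1 (GCA, Ala): 3 synonymous substitutions.
Codon 2 (CCA, Pro): 3 synonymous substitutions.
Codon 3 (UAC, Tyr): 1 synonymous substitution.
Codon 4 (ACC, Thr): 3 synonymous substitutions.
Total: 3 + 3 + 1 + 3 = 10.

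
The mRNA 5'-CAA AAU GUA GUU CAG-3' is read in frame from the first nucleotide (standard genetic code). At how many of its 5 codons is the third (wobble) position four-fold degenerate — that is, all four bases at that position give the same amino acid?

2

Codon 1 CAA (Gln): third position 2-fold.
Codon 2 AAU (Asn): third position 2-fold.
Codon 3 GUA (Val): third position 4-fold.
Codon 4 GUU (Val): third position 4-fold.
Codon 5 CAG (Gln): third position 2-fold.
Four-fold degenerate third positions: 2.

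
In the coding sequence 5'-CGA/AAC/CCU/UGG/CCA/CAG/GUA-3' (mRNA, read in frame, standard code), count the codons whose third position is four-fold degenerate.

4

Codon 1 CGA (Arg): third position 4-fold.
Codon 2 AAC (Asn): third position 2-fold.
Codon 3 CCU (Pro): third position 4-fold.
Codon 4 UGG (Trp): third position 1-fold.
Codon 5 CCA (Pro): third position 4-fold.
Codon 6 CAG (Gln): third position 2-fold.
Codon 7 GUA (Val): third position 4-fold.
Four-fold degenerate third positions: 4.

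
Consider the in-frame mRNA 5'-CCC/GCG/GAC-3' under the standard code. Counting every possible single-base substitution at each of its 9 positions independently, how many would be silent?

Codon 1 (CCC, Pro): 3 synonymous substitutions.
Codon 2 (GCG, Ala): 3 synonymous substitutions.
Codon 3 (GAC, Asp): 1 synonymous substitution.
Total: 3 + 3 + 1 = 7.

7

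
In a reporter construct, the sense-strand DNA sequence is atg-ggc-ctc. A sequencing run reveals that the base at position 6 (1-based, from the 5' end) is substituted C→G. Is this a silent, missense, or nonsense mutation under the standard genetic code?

Position 6 falls in codon 2: GGC → Gly.
After the substitution the codon is GGG → Gly.
Both encode Gly, so the change is synonymous.

silent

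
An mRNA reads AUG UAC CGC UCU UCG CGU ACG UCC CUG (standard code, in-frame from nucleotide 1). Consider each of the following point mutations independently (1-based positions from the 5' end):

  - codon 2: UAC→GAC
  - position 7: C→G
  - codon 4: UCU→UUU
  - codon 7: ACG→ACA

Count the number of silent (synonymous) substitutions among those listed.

1

Codon 2: UAC (Tyr) → GAC (Asp) — missense.
Codon 3: CGC (Arg) → GGC (Gly) — missense.
Codon 4: UCU (Ser) → UUU (Phe) — missense.
Codon 7: ACG (Thr) → ACA (Thr) — synonymous.
Synonymous: 1 of 4.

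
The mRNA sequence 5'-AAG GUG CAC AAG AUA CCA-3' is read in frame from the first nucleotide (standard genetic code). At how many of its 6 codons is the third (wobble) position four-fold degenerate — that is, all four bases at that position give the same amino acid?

2

Codon 1 AAG (Lys): third position 2-fold.
Codon 2 GUG (Val): third position 4-fold.
Codon 3 CAC (His): third position 2-fold.
Codon 4 AAG (Lys): third position 2-fold.
Codon 5 AUA (Ile): third position 3-fold.
Codon 6 CCA (Pro): third position 4-fold.
Four-fold degenerate third positions: 2.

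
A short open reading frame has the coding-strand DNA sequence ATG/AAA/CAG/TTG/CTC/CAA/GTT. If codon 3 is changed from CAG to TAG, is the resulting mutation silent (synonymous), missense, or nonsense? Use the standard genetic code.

nonsense

Position 7 falls in codon 3: CAG → Gln.
After the substitution the codon is TAG → Stop.
The new codon is a stop codon, so this is a nonsense mutation.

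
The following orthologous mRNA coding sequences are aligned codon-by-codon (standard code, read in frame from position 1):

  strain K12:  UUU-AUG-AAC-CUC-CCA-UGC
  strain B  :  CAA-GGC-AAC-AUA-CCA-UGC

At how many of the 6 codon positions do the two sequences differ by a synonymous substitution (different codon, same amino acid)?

Codon 1: UUU Phe / CAA Gln — nonsynonymous.
Codon 2: AUG Met / GGC Gly — nonsynonymous.
Codon 3: AAC Asn / AAC Asn — identical.
Codon 4: CUC Leu / AUA Ile — nonsynonymous.
Codon 5: CCA Pro / CCA Pro — identical.
Codon 6: UGC Cys / UGC Cys — identical.
Synonymous differences: 0.

0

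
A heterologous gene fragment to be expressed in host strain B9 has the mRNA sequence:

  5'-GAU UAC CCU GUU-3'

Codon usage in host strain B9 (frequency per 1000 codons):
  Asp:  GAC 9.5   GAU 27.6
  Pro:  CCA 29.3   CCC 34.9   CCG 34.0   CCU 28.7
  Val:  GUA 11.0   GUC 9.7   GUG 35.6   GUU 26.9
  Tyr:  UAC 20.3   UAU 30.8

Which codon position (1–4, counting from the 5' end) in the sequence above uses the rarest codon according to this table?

Codon 1 GAU (Asp): 27.6 per 1000.
Codon 2 UAC (Tyr): 20.3 per 1000.
Codon 3 CCU (Pro): 28.7 per 1000.
Codon 4 GUU (Val): 26.9 per 1000.
Lowest frequency is 20.3 at codon 2.

2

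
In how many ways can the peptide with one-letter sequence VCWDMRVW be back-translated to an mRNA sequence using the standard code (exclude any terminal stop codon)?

384

Val: 4 codons.
Cys: 2 codons.
Trp: 1 codon.
Asp: 2 codons.
Met: 1 codon.
Arg: 6 codons.
Val: 4 codons.
Trp: 1 codon.
4 × 2 × 1 × 2 × 1 × 6 × 4 × 1 = 384.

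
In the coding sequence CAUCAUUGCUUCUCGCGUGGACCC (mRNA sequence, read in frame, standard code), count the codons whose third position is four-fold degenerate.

Codon 1 CAU (His): third position 2-fold.
Codon 2 CAU (His): third position 2-fold.
Codon 3 UGC (Cys): third position 2-fold.
Codon 4 UUC (Phe): third position 2-fold.
Codon 5 UCG (Ser): third position 4-fold.
Codon 6 CGU (Arg): third position 4-fold.
Codon 7 GGA (Gly): third position 4-fold.
Codon 8 CCC (Pro): third position 4-fold.
Four-fold degenerate third positions: 4.

4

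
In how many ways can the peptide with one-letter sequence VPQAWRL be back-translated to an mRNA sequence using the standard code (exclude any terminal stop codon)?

Val: 4 codons.
Pro: 4 codons.
Gln: 2 codons.
Ala: 4 codons.
Trp: 1 codon.
Arg: 6 codons.
Leu: 6 codons.
4 × 4 × 2 × 4 × 1 × 6 × 6 = 4608.

4608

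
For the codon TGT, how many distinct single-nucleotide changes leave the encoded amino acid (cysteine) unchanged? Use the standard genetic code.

Position 1: none → 0 synonymous.
Position 2: none → 0 synonymous.
Position 3: TGC → 1 synonymous.
Total: 0 + 0 + 1 = 1.

1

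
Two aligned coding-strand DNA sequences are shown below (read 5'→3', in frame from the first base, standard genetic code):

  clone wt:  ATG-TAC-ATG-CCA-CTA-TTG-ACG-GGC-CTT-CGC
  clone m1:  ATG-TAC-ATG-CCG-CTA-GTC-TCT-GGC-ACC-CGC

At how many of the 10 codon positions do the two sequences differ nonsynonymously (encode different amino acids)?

3

Codon 1: ATG Met / ATG Met — identical.
Codon 2: TAC Tyr / TAC Tyr — identical.
Codon 3: ATG Met / ATG Met — identical.
Codon 4: CCA Pro / CCG Pro — synonymous.
Codon 5: CTA Leu / CTA Leu — identical.
Codon 6: TTG Leu / GTC Val — nonsynonymous.
Codon 7: ACG Thr / TCT Ser — nonsynonymous.
Codon 8: GGC Gly / GGC Gly — identical.
Codon 9: CTT Leu / ACC Thr — nonsynonymous.
Codon 10: CGC Arg / CGC Arg — identical.
Nonsynonymous differences: 3.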